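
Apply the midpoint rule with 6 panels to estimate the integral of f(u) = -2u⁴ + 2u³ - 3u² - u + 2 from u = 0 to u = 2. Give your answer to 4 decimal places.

-10.5607

h = (2 − 0)/6 = 0.333333.
Midpoints m₁,…,m₆ = 0.166667, 0.5, 0.833333, 1.166667, 1.5, 1.833333.
f(m₁)=1.757716, f(m₂)=0.875, f(m₃)=-0.723765, f(m₄)=-3.779321, f(m₅)=-9.625, f(m₆)=-20.186728.
h·[f(m₁) + f(m₂) + f(m₃) + f(m₄) + f(m₅) + f(m₆)] = 0.333333·(-31.682099) = -10.5607.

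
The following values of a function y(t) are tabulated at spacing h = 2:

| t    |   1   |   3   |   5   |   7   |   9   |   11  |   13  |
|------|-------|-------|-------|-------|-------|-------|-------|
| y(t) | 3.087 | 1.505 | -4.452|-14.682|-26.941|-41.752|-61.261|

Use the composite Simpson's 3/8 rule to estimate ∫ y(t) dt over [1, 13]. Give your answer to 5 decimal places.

-226.84350

h = 2, n = 6.
(3h/8)·[y₀ + 3y₁ + 3y₂ + 2y₃ + 3y₄ + 3y₅ + y₆] = 0.75·(-302.458) = -226.84350.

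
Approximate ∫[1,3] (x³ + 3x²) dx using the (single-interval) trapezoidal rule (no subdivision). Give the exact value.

58

T = (b−a)/2 · [f(1) + f(3)] = 1·[4 + 54] = 58.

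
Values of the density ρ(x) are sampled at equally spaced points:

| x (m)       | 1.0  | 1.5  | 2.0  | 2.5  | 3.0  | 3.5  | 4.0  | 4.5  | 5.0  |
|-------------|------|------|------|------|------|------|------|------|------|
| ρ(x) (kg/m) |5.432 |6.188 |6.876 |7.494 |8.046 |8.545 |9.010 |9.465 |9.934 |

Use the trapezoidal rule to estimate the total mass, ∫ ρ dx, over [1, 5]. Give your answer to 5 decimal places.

31.65350

h = 0.5, n = 8.
(h/2)·[y₀ + 2y₁ + 2y₂ + 2y₃ + 2y₄ + 2y₅ + 2y₆ + 2y₇ + y₈] = 0.25·(126.614) = 31.65350.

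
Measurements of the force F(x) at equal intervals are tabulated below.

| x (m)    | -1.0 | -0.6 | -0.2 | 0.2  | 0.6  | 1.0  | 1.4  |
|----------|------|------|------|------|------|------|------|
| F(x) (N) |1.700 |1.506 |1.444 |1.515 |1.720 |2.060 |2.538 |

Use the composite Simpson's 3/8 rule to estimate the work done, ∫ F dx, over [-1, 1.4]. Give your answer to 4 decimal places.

h = 0.4, n = 6.
(3h/8)·[y₀ + 3y₁ + 3y₂ + 2y₃ + 3y₄ + 3y₅ + y₆] = 0.15·(27.458) = 4.1187.

4.1187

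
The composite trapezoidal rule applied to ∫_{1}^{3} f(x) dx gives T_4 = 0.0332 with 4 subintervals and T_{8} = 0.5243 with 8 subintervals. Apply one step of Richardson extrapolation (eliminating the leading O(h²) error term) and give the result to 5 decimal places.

R = (4·T_{8} − T_4) / 3 = (4·0.5243 − 0.0332)/3 = (2.0640)/3 = 0.68800.

0.68800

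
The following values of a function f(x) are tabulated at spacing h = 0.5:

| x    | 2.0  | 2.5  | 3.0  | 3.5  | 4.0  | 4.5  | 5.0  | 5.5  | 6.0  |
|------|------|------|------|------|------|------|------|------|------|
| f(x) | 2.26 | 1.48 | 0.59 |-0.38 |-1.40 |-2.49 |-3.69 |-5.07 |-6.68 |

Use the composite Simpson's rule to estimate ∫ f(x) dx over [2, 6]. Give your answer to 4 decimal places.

h = 0.5, n = 8.
(h/3)·[y₀ + 4y₁ + 2y₂ + 4y₃ + 2y₄ + 4y₅ + 2y₆ + 4y₇ + y₈] = 0.166667·(-39.26) = -6.5433.

-6.5433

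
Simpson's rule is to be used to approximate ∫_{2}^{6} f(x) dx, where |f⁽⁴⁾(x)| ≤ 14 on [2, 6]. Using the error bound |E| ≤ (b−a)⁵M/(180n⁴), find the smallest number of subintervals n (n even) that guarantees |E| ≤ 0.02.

8

Need 14336/(180n⁴) ≤ 0.02.
n⁴ ≥ 14336/(180·0.02) = 3982.22 ⇒ n ≥ 7.9439, so the smallest even n is 8. (n must be even for Simpson's rule.)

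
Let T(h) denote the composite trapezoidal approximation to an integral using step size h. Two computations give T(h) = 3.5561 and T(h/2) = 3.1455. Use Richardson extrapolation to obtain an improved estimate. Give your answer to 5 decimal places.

R = (4·T(h/2) − T(h)) / 3 = (4·3.1455 − 3.5561)/3 = (9.0259)/3 = 3.00863.

3.00863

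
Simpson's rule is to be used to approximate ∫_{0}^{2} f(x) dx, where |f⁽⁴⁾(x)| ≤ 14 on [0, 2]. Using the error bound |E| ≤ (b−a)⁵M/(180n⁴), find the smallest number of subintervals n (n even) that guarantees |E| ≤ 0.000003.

Need 448/(180n⁴) ≤ 0.000003.
n⁴ ≥ 448/(180·0.000003) = 829630 ⇒ n ≥ 30.1801, so the smallest even n is 32. (n must be even for Simpson's rule.)

32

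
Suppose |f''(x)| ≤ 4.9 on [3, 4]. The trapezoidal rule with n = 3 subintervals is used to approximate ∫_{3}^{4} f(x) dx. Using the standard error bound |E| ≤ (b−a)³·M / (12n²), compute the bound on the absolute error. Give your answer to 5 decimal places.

|E| ≤ (1)³·4.9 / (12·3²) = 4.9/108 = 0.04537.

0.04537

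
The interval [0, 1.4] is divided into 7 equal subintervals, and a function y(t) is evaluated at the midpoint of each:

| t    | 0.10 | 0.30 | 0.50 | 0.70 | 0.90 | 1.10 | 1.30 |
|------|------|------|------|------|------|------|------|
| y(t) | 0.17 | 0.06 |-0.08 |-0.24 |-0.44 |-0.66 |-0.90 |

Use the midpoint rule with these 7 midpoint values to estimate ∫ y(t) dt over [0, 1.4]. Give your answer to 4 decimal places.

h = 0.2, n = 7.
h·[y(m₁) + y(m₂) + y(m₃) + y(m₄) + y(m₅) + y(m₆) + y(m₇)] = 0.2·(-2.09) = -0.4180.

-0.4180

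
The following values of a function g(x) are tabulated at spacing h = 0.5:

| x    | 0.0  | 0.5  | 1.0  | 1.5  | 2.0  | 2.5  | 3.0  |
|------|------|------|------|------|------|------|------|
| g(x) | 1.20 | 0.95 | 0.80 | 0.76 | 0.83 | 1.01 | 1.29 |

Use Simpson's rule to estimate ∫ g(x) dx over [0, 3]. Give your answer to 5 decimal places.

2.77167

h = 0.5, n = 6.
(h/3)·[y₀ + 4y₁ + 2y₂ + 4y₃ + 2y₄ + 4y₅ + y₆] = 0.166667·(16.63) = 2.77167.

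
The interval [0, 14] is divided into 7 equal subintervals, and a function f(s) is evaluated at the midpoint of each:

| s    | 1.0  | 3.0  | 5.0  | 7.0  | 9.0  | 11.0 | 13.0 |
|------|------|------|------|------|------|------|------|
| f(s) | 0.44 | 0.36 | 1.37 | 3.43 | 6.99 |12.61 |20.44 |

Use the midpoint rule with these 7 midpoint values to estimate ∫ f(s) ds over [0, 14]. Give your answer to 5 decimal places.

91.28000

h = 2, n = 7.
h·[y(m₁) + y(m₂) + y(m₃) + y(m₄) + y(m₅) + y(m₆) + y(m₇)] = 2·(45.64) = 91.28000.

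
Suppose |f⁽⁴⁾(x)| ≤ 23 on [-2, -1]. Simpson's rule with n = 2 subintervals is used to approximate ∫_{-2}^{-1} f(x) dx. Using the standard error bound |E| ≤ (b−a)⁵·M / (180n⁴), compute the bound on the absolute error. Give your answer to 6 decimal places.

0.007986

|E| ≤ (1)⁵·23 / (180·2⁴) = 23/2880 = 0.007986.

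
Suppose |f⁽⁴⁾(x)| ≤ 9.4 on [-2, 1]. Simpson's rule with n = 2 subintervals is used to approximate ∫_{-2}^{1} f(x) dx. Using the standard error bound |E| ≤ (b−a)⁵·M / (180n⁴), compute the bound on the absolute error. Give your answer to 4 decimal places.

|E| ≤ (3)⁵·9.4 / (180·2⁴) = 2284.2/2880 = 0.7931.

0.7931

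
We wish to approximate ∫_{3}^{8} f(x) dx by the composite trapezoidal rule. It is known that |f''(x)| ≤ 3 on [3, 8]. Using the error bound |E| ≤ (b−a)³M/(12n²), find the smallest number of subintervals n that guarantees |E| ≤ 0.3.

Need 375/(12n²) ≤ 0.3.
n² ≥ 375/(12·0.3) = 104.167 ⇒ n ≥ 10.2062, so the smallest n is 11.

11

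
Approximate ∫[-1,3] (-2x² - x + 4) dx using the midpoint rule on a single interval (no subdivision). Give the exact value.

4

M = (b−a)·f(1) = 4·(1) = 4.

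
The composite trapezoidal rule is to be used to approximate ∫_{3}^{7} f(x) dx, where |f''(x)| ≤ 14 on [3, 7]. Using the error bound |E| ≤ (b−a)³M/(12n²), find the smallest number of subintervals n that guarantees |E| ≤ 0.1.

28

Need 896/(12n²) ≤ 0.1.
n² ≥ 896/(12·0.1) = 746.667 ⇒ n ≥ 27.3252, so the smallest n is 28.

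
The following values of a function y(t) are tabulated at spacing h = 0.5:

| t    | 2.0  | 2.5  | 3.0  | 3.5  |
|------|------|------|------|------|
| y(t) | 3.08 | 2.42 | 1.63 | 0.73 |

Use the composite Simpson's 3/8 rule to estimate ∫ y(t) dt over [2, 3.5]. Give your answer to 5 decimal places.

h = 0.5, n = 3.
(3h/8)·[y₀ + 3y₁ + 3y₂ + y₃] = 0.1875·(15.96) = 2.99250.

2.99250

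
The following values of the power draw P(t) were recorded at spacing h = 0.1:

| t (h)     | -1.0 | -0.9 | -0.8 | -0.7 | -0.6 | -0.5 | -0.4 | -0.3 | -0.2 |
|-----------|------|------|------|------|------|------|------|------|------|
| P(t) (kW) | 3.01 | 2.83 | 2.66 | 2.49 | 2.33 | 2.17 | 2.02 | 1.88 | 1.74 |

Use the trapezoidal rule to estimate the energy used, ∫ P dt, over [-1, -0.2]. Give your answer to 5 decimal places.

1.87550

h = 0.1, n = 8.
(h/2)·[y₀ + 2y₁ + 2y₂ + 2y₃ + 2y₄ + 2y₅ + 2y₆ + 2y₇ + y₈] = 0.05·(37.51) = 1.87550.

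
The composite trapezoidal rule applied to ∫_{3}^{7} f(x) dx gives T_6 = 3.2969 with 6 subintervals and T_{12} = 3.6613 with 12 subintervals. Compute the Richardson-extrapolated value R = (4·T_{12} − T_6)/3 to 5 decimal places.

3.78277

R = (4·T_{12} − T_6) / 3 = (4·3.6613 − 3.2969)/3 = (11.3483)/3 = 3.78277.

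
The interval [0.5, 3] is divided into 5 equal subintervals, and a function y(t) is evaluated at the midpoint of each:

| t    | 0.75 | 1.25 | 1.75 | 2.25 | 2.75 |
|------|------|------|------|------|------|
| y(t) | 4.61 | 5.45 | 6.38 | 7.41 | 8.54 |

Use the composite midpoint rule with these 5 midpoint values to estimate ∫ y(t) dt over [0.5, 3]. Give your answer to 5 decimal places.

16.19500

h = 0.5, n = 5.
h·[y(m₁) + y(m₂) + y(m₃) + y(m₄) + y(m₅)] = 0.5·(32.39) = 16.19500.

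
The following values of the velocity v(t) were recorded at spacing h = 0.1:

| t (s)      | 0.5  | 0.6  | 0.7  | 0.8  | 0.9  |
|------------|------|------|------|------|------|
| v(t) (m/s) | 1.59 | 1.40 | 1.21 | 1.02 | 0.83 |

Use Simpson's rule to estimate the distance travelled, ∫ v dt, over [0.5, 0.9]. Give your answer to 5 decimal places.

0.48400

h = 0.1, n = 4.
(h/3)·[y₀ + 4y₁ + 2y₂ + 4y₃ + y₄] = 0.033333·(14.52) = 0.48400.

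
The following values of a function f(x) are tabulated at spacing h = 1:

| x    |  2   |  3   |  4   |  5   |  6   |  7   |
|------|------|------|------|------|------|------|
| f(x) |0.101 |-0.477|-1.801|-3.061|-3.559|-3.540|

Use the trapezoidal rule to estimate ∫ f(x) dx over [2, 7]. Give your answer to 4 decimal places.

h = 1, n = 5.
(h/2)·[y₀ + 2y₁ + 2y₂ + 2y₃ + 2y₄ + y₅] = 0.5·(-21.235) = -10.6175.

-10.6175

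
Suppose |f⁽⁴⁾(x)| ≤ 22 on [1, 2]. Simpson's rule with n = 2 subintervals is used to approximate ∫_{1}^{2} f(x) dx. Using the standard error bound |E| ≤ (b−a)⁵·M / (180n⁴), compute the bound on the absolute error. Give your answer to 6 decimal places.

0.007639

|E| ≤ (1)⁵·22 / (180·2⁴) = 22/2880 = 0.007639.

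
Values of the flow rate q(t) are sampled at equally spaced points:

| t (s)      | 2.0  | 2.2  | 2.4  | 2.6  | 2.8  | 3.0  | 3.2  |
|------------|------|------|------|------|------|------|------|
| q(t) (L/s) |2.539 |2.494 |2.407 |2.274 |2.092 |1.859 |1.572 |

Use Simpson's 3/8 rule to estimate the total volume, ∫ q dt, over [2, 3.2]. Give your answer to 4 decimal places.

2.6411

h = 0.2, n = 6.
(3h/8)·[y₀ + 3y₁ + 3y₂ + 2y₃ + 3y₄ + 3y₅ + y₆] = 0.075·(35.215) = 2.6411.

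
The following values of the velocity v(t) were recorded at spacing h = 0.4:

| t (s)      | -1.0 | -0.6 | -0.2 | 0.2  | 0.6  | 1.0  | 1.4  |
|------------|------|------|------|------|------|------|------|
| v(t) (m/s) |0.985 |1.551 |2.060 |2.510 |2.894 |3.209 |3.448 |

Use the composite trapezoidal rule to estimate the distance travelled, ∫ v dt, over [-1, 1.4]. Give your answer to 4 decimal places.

5.7762

h = 0.4, n = 6.
(h/2)·[y₀ + 2y₁ + 2y₂ + 2y₃ + 2y₄ + 2y₅ + y₆] = 0.2·(28.881) = 5.7762.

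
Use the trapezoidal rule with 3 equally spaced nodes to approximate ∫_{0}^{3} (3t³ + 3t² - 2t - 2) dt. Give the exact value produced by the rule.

h = (3 − 0)/2 = 1.5.
Nodes t₀,…,t₂ = 0, 1.5, 3.
f(t) = 3t³ + 3t² - 2t - 2: f₀=-2, f₁=11.875, f₂=100.
(h/2)·[f₀ + 2f₁ + f₂] = 0.75·(121.75) = 91.3125.

91.3125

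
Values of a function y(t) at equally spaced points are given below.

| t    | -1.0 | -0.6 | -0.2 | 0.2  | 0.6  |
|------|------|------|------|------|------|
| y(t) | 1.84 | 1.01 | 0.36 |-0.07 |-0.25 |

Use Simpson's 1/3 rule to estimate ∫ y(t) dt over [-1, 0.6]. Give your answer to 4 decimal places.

h = 0.4, n = 4.
(h/3)·[y₀ + 4y₁ + 2y₂ + 4y₃ + y₄] = 0.133333·(6.07) = 0.8093.

0.8093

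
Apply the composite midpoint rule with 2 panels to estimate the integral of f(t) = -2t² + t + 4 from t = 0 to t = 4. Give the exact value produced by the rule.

h = (4 − 0)/2 = 2.
Midpoints m₁,…,m₂ = 1, 3.
f(m₁)=3, f(m₂)=-11.
h·[f(m₁) + f(m₂)] = 2·(-8) = -16.

-16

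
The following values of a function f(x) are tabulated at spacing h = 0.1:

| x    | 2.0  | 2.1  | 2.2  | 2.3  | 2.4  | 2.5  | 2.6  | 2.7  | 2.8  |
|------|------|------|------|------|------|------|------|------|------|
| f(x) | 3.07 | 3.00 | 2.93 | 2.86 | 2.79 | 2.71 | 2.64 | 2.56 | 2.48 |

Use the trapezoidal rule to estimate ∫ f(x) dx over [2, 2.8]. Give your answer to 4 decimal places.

h = 0.1, n = 8.
(h/2)·[y₀ + 2y₁ + 2y₂ + 2y₃ + 2y₄ + 2y₅ + 2y₆ + 2y₇ + y₈] = 0.05·(44.53) = 2.2265.

2.2265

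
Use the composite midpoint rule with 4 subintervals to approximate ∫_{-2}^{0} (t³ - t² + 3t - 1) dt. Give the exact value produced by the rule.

-14.5

h = (0 − (-2))/4 = 0.5.
Midpoints m₁,…,m₄ = -1.75, -1.25, -0.75, -0.25.
f(m₁)=-14.671875, f(m₂)=-8.265625, f(m₃)=-4.234375, f(m₄)=-1.828125.
h·[f(m₁) + f(m₂) + f(m₃) + f(m₄)] = 0.5·(-29) = -14.5.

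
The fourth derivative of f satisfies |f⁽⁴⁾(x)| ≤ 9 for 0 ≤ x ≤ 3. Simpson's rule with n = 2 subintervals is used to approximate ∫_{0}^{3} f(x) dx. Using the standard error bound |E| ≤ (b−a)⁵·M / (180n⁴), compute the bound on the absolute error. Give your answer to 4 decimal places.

|E| ≤ (3)⁵·9 / (180·2⁴) = 2187/2880 = 0.7594.

0.7594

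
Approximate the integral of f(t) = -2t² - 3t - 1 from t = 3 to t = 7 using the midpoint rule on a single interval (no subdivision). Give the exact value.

M = (b−a)·f(5) = 4·(-66) = -264.

-264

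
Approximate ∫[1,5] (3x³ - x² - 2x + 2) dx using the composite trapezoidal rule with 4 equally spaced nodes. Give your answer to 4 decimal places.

h = (5 − 1)/3 = 1.333333.
Nodes x₀,…,x₃ = 1, 2.333333, 3.666667, 5.
f(x) = 3x³ - x² - 2x + 2: f₀=2, f₁=30, f₂=129.111111, f₃=342.
(h/2)·[f₀ + 2f₁ + 2f₂ + f₃] = 0.666667·(662.222222) = 441.4815.

441.4815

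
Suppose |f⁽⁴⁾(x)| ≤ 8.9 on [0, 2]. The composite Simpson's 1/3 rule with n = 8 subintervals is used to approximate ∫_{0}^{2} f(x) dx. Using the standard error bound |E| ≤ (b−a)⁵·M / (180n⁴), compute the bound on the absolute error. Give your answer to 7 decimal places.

|E| ≤ (2)⁵·8.9 / (180·8⁴) = 284.8/737280 = 0.0003863.

0.0003863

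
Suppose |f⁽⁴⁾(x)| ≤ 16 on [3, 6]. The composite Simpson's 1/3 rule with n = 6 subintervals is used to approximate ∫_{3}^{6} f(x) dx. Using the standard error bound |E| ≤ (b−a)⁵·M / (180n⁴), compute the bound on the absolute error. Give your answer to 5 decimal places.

0.01667

|E| ≤ (3)⁵·16 / (180·6⁴) = 3888/233280 = 0.01667.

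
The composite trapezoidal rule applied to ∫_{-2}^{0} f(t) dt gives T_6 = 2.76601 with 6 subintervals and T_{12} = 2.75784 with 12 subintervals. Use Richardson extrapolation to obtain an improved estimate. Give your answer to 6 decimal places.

R = (4·T_{12} − T_6) / 3 = (4·2.75784 − 2.76601)/3 = (8.26535)/3 = 2.755117.

2.755117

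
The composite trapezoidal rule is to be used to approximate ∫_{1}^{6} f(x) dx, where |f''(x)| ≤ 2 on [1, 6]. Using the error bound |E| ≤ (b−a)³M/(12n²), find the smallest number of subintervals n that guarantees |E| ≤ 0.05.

Need 250/(12n²) ≤ 0.05.
n² ≥ 250/(12·0.05) = 416.667 ⇒ n ≥ 20.4124, so the smallest n is 21.

21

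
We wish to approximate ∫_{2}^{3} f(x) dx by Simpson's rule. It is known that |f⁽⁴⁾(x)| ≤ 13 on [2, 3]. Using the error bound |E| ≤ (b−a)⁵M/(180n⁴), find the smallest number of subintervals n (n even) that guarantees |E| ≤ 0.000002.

14

Need 13/(180n⁴) ≤ 0.000002.
n⁴ ≥ 13/(180·0.000002) = 36111.1 ⇒ n ≥ 13.7851, so the smallest even n is 14. (n must be even for Simpson's rule.)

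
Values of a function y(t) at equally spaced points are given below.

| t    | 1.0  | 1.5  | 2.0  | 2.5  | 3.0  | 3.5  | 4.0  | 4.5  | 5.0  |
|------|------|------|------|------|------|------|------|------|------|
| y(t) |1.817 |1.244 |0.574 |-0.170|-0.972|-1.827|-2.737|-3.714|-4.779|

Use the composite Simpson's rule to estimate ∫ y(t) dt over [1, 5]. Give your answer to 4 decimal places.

-4.5167

h = 0.5, n = 8.
(h/3)·[y₀ + 4y₁ + 2y₂ + 4y₃ + 2y₄ + 4y₅ + 2y₆ + 4y₇ + y₈] = 0.166667·(-27.100) = -4.5167.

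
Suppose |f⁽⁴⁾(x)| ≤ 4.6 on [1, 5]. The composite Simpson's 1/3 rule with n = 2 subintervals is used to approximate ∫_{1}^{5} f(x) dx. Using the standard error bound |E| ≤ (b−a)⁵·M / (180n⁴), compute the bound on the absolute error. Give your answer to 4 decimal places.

1.6356

|E| ≤ (4)⁵·4.6 / (180·2⁴) = 4710.4/2880 = 1.6356.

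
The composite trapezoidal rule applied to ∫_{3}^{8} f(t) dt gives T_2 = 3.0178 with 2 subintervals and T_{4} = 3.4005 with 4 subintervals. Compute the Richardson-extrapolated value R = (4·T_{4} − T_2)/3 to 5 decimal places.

R = (4·T_{4} − T_2) / 3 = (4·3.4005 − 3.0178)/3 = (10.5842)/3 = 3.52807.

3.52807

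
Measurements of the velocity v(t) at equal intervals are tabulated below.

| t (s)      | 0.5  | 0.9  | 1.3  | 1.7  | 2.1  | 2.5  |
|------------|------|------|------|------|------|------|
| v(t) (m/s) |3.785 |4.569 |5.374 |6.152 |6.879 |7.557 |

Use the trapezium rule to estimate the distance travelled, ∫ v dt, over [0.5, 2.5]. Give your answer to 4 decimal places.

h = 0.4, n = 5.
(h/2)·[y₀ + 2y₁ + 2y₂ + 2y₃ + 2y₄ + y₅] = 0.2·(57.290) = 11.4580.

11.4580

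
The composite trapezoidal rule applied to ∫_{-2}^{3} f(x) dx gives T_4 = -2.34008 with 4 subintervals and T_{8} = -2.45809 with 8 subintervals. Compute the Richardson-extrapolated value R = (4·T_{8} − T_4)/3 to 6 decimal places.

R = (4·T_{8} − T_4) / 3 = (4·(-2.45809) − (-2.34008))/3 = (-7.49228)/3 = -2.497427.

-2.497427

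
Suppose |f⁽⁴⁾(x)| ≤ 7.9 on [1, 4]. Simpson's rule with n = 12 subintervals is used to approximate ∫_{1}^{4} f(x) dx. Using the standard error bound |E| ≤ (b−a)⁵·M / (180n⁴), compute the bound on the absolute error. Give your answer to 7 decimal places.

0.0005143

|E| ≤ (3)⁵·7.9 / (180·12⁴) = 1919.7/3732480 = 0.0005143.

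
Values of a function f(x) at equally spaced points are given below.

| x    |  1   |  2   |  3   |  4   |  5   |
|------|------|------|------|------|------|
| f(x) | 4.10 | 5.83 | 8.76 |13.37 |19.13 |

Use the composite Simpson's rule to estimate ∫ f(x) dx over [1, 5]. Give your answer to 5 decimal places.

39.18333

h = 1, n = 4.
(h/3)·[y₀ + 4y₁ + 2y₂ + 4y₃ + y₄] = 0.333333·(117.55) = 39.18333.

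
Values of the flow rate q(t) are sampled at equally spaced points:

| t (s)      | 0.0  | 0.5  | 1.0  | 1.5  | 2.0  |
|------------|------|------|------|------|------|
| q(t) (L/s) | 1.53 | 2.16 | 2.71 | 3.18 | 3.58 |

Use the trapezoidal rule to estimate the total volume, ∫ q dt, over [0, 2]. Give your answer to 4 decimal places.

5.3025

h = 0.5, n = 4.
(h/2)·[y₀ + 2y₁ + 2y₂ + 2y₃ + y₄] = 0.25·(21.21) = 5.3025.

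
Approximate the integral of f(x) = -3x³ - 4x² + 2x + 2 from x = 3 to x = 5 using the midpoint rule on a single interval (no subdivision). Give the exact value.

M = (b−a)·f(4) = 2·(-246) = -492.

-492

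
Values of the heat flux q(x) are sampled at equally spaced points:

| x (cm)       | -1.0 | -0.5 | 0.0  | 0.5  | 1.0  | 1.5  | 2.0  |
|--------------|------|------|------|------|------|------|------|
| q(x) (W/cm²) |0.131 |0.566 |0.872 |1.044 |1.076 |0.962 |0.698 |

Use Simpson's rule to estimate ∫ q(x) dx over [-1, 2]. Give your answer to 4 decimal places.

2.5022

h = 0.5, n = 6.
(h/3)·[y₀ + 4y₁ + 2y₂ + 4y₃ + 2y₄ + 4y₅ + y₆] = 0.166667·(15.013) = 2.5022.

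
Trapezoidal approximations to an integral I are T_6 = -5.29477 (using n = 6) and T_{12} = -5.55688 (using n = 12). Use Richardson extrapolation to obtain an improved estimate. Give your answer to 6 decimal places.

-5.644250

R = (4·T_{12} − T_6) / 3 = (4·(-5.55688) − (-5.29477))/3 = (-16.93275)/3 = -5.644250.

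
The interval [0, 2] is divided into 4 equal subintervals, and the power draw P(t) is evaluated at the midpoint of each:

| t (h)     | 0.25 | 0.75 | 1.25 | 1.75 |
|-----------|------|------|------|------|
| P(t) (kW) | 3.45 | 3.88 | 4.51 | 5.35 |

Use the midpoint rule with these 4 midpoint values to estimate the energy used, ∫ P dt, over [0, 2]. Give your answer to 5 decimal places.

8.59500

h = 0.5, n = 4.
h·[y(m₁) + y(m₂) + y(m₃) + y(m₄)] = 0.5·(17.19) = 8.59500.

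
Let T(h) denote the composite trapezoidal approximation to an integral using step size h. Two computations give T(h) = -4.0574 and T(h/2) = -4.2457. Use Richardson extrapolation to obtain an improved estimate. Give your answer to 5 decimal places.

R = (4·T(h/2) − T(h)) / 3 = (4·(-4.2457) − (-4.0574))/3 = (-12.9254)/3 = -4.30847.

-4.30847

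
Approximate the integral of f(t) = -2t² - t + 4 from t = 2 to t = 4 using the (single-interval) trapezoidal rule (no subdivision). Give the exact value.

-38

T = (b−a)/2 · [f(2) + f(4)] = 1·[(-6) + (-32)] = -38.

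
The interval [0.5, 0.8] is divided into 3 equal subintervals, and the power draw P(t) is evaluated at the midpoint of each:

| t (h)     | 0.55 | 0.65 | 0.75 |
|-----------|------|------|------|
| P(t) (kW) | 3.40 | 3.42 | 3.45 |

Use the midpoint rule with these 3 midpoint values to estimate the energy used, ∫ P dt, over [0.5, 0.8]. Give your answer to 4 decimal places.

1.0270

h = 0.1, n = 3.
h·[y(m₁) + y(m₂) + y(m₃)] = 0.1·(10.27) = 1.0270.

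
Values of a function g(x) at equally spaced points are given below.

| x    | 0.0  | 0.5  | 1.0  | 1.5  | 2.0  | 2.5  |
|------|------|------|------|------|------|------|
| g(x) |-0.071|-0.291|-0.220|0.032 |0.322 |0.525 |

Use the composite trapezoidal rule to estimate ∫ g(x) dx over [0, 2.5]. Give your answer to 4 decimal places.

0.0350

h = 0.5, n = 5.
(h/2)·[y₀ + 2y₁ + 2y₂ + 2y₃ + 2y₄ + y₅] = 0.25·(0.140) = 0.0350.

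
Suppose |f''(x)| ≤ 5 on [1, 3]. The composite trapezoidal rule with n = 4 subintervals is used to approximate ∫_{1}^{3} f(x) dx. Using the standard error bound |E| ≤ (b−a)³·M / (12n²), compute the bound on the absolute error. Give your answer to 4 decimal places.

|E| ≤ (2)³·5 / (12·4²) = 40/192 = 0.2083.

0.2083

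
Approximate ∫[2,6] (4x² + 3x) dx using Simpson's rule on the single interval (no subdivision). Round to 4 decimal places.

325.3333

S = (b−a)/6 · [f(2) + 4f(4) + f(6)] = 0.666667·[22 + 4·76 + 162] = 325.3333.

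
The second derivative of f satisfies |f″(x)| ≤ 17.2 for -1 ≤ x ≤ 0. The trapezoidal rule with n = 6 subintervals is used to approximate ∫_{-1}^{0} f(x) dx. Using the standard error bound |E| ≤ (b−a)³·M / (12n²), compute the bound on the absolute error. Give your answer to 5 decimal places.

0.03981

|E| ≤ (1)³·17.2 / (12·6²) = 17.2/432 = 0.03981.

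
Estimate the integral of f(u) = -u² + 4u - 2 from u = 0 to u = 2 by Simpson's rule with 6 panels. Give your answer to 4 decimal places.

1.3333

h = (2 − 0)/6 = 0.333333.
Nodes u₀,…,u₆ = 0, 0.333333, 0.666667, 1, 1.333333, 1.666667, 2.
f(u) = -u² + 4u - 2: f₀=-2, f₁=-0.777778, f₂=0.222222, f₃=1, f₄=1.555556, f₅=1.888889, f₆=2.
(h/3)·[f₀ + 4f₁ + 2f₂ + 4f₃ + 2f₄ + 4f₅ + f₆] = 0.111111·(12) = 1.3333.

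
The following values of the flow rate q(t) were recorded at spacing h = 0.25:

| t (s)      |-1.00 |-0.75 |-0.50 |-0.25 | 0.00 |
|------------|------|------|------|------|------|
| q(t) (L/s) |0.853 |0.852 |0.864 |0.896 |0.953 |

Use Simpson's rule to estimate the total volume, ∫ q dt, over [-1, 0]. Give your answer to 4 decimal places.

0.8772

h = 0.25, n = 4.
(h/3)·[y₀ + 4y₁ + 2y₂ + 4y₃ + y₄] = 0.083333·(10.526) = 0.8772.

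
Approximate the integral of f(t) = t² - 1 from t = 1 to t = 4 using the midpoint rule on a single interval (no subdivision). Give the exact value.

15.75

M = (b−a)·f(2.5) = 3·(5.25) = 15.75.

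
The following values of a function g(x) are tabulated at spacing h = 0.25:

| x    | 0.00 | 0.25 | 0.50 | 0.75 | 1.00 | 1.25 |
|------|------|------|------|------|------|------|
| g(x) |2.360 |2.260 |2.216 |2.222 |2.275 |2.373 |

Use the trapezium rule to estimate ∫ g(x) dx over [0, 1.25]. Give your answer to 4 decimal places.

h = 0.25, n = 5.
(h/2)·[y₀ + 2y₁ + 2y₂ + 2y₃ + 2y₄ + y₅] = 0.125·(22.679) = 2.8349.

2.8349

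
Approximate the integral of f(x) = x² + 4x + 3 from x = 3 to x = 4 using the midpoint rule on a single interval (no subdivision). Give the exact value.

M = (b−a)·f(3.5) = 1·(29.25) = 29.25.

29.25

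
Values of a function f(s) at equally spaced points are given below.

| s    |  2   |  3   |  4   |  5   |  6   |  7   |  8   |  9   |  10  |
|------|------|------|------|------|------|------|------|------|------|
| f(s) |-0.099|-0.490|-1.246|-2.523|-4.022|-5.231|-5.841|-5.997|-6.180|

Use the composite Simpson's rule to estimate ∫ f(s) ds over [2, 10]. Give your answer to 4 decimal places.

h = 1, n = 8.
(h/3)·[y₀ + 4y₁ + 2y₂ + 4y₃ + 2y₄ + 4y₅ + 2y₆ + 4y₇ + y₈] = 0.333333·(-85.461) = -28.4870.

-28.4870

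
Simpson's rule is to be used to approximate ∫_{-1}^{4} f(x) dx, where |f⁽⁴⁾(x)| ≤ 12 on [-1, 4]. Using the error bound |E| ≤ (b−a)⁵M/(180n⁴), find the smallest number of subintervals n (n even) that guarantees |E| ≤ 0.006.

Need 37500/(180n⁴) ≤ 0.006.
n⁴ ≥ 37500/(180·0.006) = 34722.2 ⇒ n ≥ 13.6506, so the smallest even n is 14. (n must be even for Simpson's rule.)

14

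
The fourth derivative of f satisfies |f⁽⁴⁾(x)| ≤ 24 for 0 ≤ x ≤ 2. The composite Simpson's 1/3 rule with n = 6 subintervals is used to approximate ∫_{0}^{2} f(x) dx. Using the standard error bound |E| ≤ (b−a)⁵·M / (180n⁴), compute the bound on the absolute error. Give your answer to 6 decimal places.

|E| ≤ (2)⁵·24 / (180·6⁴) = 768/233280 = 0.003292.

0.003292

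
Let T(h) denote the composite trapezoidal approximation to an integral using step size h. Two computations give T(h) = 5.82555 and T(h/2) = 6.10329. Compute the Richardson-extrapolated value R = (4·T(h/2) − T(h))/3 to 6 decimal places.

6.195870

R = (4·T(h/2) − T(h)) / 3 = (4·6.10329 − 5.82555)/3 = (18.58761)/3 = 6.195870.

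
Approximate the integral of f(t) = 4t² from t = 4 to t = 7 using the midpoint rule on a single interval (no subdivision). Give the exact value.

363

M = (b−a)·f(5.5) = 3·(121) = 363.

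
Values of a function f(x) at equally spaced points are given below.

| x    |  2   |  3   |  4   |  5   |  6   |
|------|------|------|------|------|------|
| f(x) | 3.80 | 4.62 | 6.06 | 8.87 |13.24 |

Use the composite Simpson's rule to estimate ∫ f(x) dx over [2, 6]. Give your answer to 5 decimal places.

27.70667

h = 1, n = 4.
(h/3)·[y₀ + 4y₁ + 2y₂ + 4y₃ + y₄] = 0.333333·(83.12) = 27.70667.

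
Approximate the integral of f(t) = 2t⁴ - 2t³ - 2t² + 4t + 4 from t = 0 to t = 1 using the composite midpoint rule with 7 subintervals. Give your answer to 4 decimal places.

5.2351

h = (1 − 0)/7 = 0.142857.
Midpoints m₁,…,m₇ = 0.071429, 0.214286, 0.357143, 0.5, 0.642857, 0.785714, 0.928571.
f(m₁)=4.274833, f(m₂)=4.749844, f(m₃)=5.114900, f(m₄)=5.375, f(m₅)=5.555133, f(m₆)=5.700281, f(m₇)=5.875416.
h·[f(m₁) + f(m₂) + f(m₃) + f(m₄) + f(m₅) + f(m₆) + f(m₇)] = 0.142857·(36.645408) = 5.2351.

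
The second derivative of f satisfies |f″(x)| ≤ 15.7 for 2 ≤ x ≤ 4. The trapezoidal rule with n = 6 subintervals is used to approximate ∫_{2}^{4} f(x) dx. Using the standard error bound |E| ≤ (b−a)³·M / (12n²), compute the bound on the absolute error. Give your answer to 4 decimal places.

|E| ≤ (2)³·15.7 / (12·6²) = 125.6/432 = 0.2907.

0.2907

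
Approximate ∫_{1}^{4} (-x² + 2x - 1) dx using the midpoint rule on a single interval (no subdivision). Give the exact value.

-6.75

M = (b−a)·f(2.5) = 3·(-2.25) = -6.75.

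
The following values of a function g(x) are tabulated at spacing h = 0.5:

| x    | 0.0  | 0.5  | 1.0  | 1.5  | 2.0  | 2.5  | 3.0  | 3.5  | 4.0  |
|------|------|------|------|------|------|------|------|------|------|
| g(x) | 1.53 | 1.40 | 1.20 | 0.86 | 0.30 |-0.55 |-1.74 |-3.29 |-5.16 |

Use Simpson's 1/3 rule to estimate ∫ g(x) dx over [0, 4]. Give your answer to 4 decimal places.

h = 0.5, n = 8.
(h/3)·[y₀ + 4y₁ + 2y₂ + 4y₃ + 2y₄ + 4y₅ + 2y₆ + 4y₇ + y₈] = 0.166667·(-10.43) = -1.7383.

-1.7383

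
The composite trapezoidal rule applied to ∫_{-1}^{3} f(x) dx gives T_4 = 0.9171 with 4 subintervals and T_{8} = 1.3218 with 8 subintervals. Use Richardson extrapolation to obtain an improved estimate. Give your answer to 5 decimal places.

1.45670

R = (4·T_{8} − T_4) / 3 = (4·1.3218 − 0.9171)/3 = (4.3701)/3 = 1.45670.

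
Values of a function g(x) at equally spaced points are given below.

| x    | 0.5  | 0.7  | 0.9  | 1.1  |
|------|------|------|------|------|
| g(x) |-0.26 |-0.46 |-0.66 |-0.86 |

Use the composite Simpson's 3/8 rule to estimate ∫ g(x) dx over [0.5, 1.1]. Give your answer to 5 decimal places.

h = 0.2, n = 3.
(3h/8)·[y₀ + 3y₁ + 3y₂ + y₃] = 0.075·(-4.48) = -0.33600.

-0.33600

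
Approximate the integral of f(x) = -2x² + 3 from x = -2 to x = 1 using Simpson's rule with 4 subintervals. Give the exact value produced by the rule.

h = (1 − (-2))/4 = 0.75.
Nodes x₀,…,x₄ = -2, -1.25, -0.5, 0.25, 1.
f(x) = -2x² + 3: f₀=-5, f₁=-0.125, f₂=2.5, f₃=2.875, f₄=1.
(h/3)·[f₀ + 4f₁ + 2f₂ + 4f₃ + f₄] = 0.25·(12) = 3.

3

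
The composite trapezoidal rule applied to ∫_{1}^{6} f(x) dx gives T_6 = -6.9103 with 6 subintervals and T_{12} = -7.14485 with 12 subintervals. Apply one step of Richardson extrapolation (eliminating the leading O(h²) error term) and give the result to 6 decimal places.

-7.223033

R = (4·T_{12} − T_6) / 3 = (4·(-7.14485) − (-6.9103))/3 = (-21.66910)/3 = -7.223033.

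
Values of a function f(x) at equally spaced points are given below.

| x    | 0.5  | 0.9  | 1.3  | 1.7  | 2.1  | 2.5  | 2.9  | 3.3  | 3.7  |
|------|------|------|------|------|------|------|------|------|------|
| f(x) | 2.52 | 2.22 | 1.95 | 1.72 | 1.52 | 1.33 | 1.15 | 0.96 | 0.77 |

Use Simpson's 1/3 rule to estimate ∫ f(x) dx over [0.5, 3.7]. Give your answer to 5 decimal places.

4.99333

h = 0.4, n = 8.
(h/3)·[y₀ + 4y₁ + 2y₂ + 4y₃ + 2y₄ + 4y₅ + 2y₆ + 4y₇ + y₈] = 0.133333·(37.45) = 4.99333.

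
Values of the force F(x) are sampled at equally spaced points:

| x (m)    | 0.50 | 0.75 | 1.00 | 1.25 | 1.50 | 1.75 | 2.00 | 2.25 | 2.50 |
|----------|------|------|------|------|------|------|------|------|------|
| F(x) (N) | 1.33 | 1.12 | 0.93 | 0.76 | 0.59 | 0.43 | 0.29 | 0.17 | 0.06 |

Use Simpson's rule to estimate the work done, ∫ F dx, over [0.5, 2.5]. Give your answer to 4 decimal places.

1.2442

h = 0.25, n = 8.
(h/3)·[y₀ + 4y₁ + 2y₂ + 4y₃ + 2y₄ + 4y₅ + 2y₆ + 4y₇ + y₈] = 0.083333·(14.93) = 1.2442.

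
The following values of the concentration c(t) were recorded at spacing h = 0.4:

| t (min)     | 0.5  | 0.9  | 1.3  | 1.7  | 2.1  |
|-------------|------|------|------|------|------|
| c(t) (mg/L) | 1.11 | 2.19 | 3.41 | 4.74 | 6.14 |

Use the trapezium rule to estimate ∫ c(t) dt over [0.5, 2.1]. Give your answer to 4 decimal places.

5.5860

h = 0.4, n = 4.
(h/2)·[y₀ + 2y₁ + 2y₂ + 2y₃ + y₄] = 0.2·(27.93) = 5.5860.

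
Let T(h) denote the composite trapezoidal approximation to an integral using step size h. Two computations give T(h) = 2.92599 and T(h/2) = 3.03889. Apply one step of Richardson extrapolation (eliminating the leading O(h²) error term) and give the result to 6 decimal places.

R = (4·T(h/2) − T(h)) / 3 = (4·3.03889 − 2.92599)/3 = (9.22957)/3 = 3.076523.

3.076523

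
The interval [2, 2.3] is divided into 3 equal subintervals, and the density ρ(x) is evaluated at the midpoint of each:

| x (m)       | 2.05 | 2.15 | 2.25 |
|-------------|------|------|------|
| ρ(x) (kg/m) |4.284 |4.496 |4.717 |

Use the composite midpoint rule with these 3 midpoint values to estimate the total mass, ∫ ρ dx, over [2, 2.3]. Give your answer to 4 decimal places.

h = 0.1, n = 3.
h·[y(m₁) + y(m₂) + y(m₃)] = 0.1·(13.497) = 1.3497.

1.3497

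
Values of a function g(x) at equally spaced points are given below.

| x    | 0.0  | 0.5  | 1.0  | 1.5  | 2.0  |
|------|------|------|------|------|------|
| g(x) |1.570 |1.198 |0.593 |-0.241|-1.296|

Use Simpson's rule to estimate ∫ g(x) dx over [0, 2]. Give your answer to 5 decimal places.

h = 0.5, n = 4.
(h/3)·[y₀ + 4y₁ + 2y₂ + 4y₃ + y₄] = 0.166667·(5.288) = 0.88133.

0.88133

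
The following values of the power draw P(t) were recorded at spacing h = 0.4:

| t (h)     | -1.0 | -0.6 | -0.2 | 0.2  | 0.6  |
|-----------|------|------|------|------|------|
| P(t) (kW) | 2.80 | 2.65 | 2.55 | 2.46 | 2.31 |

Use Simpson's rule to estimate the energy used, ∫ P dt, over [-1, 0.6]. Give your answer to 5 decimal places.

h = 0.4, n = 4.
(h/3)·[y₀ + 4y₁ + 2y₂ + 4y₃ + y₄] = 0.133333·(30.65) = 4.08667.

4.08667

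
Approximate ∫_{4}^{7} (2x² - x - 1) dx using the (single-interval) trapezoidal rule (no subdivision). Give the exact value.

T = (b−a)/2 · [f(4) + f(7)] = 1.5·[27 + 90] = 175.5.

175.5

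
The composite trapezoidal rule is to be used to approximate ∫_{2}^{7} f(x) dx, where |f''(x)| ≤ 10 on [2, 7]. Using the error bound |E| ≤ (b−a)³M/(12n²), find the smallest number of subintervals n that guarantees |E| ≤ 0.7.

Need 1250/(12n²) ≤ 0.7.
n² ≥ 1250/(12·0.7) = 148.81 ⇒ n ≥ 12.1988, so the smallest n is 13.

13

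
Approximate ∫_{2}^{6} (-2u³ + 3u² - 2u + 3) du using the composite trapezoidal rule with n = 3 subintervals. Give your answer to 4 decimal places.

-476.8889

h = (6 − 2)/3 = 1.333333.
Nodes u₀,…,u₃ = 2, 3.333333, 4.666667, 6.
f(u) = -2u³ + 3u² - 2u + 3: f₀=-5, f₁=-44.407407, f₂=-144.259259, f₃=-333.
(h/2)·[f₀ + 2f₁ + 2f₂ + f₃] = 0.666667·(-715.333333) = -476.8889.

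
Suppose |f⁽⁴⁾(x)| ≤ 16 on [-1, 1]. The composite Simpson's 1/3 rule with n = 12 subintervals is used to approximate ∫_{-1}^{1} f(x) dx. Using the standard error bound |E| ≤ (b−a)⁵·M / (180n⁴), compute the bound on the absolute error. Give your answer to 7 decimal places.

0.0001372

|E| ≤ (2)⁵·16 / (180·12⁴) = 512/3732480 = 0.0001372.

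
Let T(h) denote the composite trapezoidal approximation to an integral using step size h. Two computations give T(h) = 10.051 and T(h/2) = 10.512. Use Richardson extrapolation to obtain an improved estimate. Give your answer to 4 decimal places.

R = (4·T(h/2) − T(h)) / 3 = (4·10.512 − 10.051)/3 = (31.997)/3 = 10.6657.

10.6657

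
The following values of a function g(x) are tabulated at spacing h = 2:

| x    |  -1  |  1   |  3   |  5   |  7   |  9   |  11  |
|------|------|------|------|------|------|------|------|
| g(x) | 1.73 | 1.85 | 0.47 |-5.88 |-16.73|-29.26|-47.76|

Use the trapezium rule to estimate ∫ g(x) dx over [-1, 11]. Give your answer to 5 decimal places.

h = 2, n = 6.
(h/2)·[y₀ + 2y₁ + 2y₂ + 2y₃ + 2y₄ + 2y₅ + y₆] = 1·(-145.13) = -145.13000.

-145.13000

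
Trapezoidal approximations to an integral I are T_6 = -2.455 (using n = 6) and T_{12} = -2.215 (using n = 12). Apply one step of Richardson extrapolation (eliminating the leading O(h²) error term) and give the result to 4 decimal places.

R = (4·T_{12} − T_6) / 3 = (4·(-2.215) − (-2.455))/3 = (-6.405)/3 = -2.1350.

-2.1350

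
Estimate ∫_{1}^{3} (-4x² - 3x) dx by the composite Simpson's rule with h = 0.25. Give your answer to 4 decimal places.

h = (3 − 1)/8 = 0.25.
Nodes x₀,…,x₈ = 1, 1.25, 1.5, 1.75, 2, 2.25, 2.5, 2.75, 3.
f(x) = -4x² - 3x: f₀=-7, f₁=-10, f₂=-13.5, f₃=-17.5, f₄=-22, f₅=-27, f₆=-32.5, f₇=-38.5, f₈=-45.
(h/3)·[f₀ + 4f₁ + 2f₂ + 4f₃ + 2f₄ + 4f₅ + 2f₆ + 4f₇ + f₈] = 0.083333·(-560) = -46.6667.

-46.6667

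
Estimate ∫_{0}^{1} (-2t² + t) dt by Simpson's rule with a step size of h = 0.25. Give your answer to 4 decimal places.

h = (1 − 0)/4 = 0.25.
Nodes t₀,…,t₄ = 0, 0.25, 0.5, 0.75, 1.
f(t) = -2t² + t: f₀=0, f₁=0.125, f₂=0, f₃=-0.375, f₄=-1.
(h/3)·[f₀ + 4f₁ + 2f₂ + 4f₃ + f₄] = 0.083333·(-2) = -0.1667.

-0.1667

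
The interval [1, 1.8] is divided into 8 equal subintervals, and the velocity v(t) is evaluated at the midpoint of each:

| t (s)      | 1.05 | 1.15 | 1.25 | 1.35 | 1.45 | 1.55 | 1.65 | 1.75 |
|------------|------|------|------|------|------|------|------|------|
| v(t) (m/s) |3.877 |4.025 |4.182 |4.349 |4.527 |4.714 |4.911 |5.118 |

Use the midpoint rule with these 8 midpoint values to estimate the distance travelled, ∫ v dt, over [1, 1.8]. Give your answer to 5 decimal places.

3.57030

h = 0.1, n = 8.
h·[y(m₁) + y(m₂) + y(m₃) + y(m₄) + y(m₅) + y(m₆) + y(m₇) + y(m₈)] = 0.1·(35.703) = 3.57030.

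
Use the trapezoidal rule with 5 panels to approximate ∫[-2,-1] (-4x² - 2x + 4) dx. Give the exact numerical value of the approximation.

h = (-1 − (-2))/5 = 0.2.
Nodes x₀,…,x₅ = -2, -1.8, -1.6, -1.4, -1.2, -1.
f(x) = -4x² - 2x + 4: f₀=-8, f₁=-5.36, f₂=-3.04, f₃=-1.04, f₄=0.64, f₅=2.
(h/2)·[f₀ + 2f₁ + 2f₂ + 2f₃ + 2f₄ + f₅] = 0.1·(-23.6) = -2.36.

-2.36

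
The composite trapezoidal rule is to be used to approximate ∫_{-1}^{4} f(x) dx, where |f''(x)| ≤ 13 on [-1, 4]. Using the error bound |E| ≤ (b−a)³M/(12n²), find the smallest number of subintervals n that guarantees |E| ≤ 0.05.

53

Need 1625/(12n²) ≤ 0.05.
n² ≥ 1625/(12·0.05) = 2708.33 ⇒ n ≥ 52.0416, so the smallest n is 53.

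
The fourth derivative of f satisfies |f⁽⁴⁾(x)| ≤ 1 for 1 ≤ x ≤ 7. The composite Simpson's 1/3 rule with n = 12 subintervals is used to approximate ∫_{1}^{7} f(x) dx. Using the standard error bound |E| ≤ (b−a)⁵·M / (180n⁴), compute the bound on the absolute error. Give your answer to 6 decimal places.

0.002083

|E| ≤ (6)⁵·1 / (180·12⁴) = 7776/3732480 = 0.002083.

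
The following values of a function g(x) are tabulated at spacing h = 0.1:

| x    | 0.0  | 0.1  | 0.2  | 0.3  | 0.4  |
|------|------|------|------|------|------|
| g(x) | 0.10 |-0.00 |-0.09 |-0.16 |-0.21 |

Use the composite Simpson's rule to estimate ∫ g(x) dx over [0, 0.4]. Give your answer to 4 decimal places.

h = 0.1, n = 4.
(h/3)·[y₀ + 4y₁ + 2y₂ + 4y₃ + y₄] = 0.033333·(-0.93) = -0.0310.

-0.0310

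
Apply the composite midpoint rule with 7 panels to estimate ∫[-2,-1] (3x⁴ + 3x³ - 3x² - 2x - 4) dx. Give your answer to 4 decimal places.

-0.6933

h = (-1 − (-2))/7 = 0.142857.
Midpoints m₁,…,m₇ = -1.928571, -1.785714, -1.642857, -1.5, -1.357143, -1.214286, -1.071429.
f(m₁)=8.681201, f(m₂)=3.427244, f(m₃)=-0.259866, f(m₄)=-2.6875, f(m₅)=-4.133044, f(m₆)=-4.843893, f(m₇)=-5.037458.
h·[f(m₁) + f(m₂) + f(m₃) + f(m₄) + f(m₅) + f(m₆) + f(m₇)] = 0.142857·(-4.853316) = -0.6933.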